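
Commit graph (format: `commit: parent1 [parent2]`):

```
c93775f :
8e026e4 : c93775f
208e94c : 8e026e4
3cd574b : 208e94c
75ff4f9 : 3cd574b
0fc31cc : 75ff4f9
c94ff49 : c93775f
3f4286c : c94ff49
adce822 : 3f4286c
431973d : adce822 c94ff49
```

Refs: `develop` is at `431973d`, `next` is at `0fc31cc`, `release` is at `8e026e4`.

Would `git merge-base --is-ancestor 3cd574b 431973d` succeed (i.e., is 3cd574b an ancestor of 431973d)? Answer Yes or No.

Ancestors of 431973d: {3f4286c, 431973d, adce822, c93775f, c94ff49}.
3cd574b is not in that set, so it is not an ancestor of 431973d.

No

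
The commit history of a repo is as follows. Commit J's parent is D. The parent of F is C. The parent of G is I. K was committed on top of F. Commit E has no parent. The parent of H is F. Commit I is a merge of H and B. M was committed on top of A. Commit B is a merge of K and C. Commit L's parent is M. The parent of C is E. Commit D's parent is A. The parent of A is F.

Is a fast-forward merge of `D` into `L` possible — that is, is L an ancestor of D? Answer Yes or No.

No

A fast-forward from L to D is possible iff L is an ancestor of D.
Ancestors of D: {A, C, D, E, F}.
L is not among them, so fast-forward is not possible.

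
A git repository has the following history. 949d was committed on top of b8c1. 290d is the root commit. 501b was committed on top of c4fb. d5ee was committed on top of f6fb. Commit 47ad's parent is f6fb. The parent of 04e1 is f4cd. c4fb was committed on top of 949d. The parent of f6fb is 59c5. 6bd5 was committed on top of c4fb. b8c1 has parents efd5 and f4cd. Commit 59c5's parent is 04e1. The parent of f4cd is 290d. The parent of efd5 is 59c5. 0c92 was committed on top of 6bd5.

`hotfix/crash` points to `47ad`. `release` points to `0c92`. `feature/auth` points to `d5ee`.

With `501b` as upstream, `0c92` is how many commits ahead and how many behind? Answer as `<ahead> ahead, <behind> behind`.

2 ahead, 1 behind

Reachable from 0c92: {04e1, 0c92, 290d, 59c5, 6bd5, 949d, b8c1, c4fb, efd5, f4cd}.
Reachable from 501b: {04e1, 290d, 501b, 59c5, 949d, b8c1, c4fb, efd5, f4cd}.
Only in 0c92's history (ahead): {0c92, 6bd5} — 2.
Only in 501b's history (behind): {501b} — 1.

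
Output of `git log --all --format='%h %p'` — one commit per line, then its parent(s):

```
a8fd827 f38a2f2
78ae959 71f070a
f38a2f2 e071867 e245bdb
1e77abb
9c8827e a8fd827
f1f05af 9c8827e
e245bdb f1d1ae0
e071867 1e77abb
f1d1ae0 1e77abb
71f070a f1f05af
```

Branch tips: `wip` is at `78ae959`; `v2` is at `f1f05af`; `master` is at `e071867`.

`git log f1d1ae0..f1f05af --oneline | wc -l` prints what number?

Reachable from f1f05af: {1e77abb, 9c8827e, a8fd827, e071867, e245bdb, f1d1ae0, f1f05af, f38a2f2}.
Reachable from f1d1ae0: {1e77abb, f1d1ae0}.
In f1f05af's history but not f1d1ae0's: {9c8827e, a8fd827, e071867, e245bdb, f1f05af, f38a2f2} — 6 commits.

6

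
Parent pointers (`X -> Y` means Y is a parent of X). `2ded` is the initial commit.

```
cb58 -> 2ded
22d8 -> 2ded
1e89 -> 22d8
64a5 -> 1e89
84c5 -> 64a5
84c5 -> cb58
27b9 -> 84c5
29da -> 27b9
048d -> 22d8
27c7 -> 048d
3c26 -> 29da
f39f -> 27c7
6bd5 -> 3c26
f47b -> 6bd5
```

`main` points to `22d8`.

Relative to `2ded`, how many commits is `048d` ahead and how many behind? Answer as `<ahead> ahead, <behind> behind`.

2 ahead, 0 behind

Reachable from 048d: {048d, 22d8, 2ded}.
Reachable from 2ded: {2ded}.
Only in 048d's history (ahead): {048d, 22d8} — 2.
Only in 2ded's history (behind): {} — 0.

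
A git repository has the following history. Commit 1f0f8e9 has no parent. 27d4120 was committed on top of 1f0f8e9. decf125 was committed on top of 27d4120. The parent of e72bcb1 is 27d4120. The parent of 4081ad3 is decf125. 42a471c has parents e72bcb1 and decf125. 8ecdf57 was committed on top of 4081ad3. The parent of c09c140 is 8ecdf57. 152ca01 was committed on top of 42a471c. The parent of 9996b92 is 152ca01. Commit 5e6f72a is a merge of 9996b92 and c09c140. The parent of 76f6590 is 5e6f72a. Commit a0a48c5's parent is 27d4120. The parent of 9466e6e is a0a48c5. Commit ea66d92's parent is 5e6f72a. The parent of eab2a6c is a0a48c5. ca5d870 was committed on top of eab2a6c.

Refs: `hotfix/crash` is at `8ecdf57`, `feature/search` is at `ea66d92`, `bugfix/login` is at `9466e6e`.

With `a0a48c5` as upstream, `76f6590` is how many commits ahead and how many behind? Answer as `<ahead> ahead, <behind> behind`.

Reachable from 76f6590: {152ca01, 1f0f8e9, 27d4120, 4081ad3, 42a471c, 5e6f72a, 76f6590, 8ecdf57, 9996b92, c09c140, decf125, e72bcb1}.
Reachable from a0a48c5: {1f0f8e9, 27d4120, a0a48c5}.
Only in 76f6590's history (ahead): {152ca01, 4081ad3, 42a471c, 5e6f72a, 76f6590, 8ecdf57, 9996b92, c09c140, decf125, e72bcb1} — 10.
Only in a0a48c5's history (behind): {a0a48c5} — 1.

10 ahead, 1 behind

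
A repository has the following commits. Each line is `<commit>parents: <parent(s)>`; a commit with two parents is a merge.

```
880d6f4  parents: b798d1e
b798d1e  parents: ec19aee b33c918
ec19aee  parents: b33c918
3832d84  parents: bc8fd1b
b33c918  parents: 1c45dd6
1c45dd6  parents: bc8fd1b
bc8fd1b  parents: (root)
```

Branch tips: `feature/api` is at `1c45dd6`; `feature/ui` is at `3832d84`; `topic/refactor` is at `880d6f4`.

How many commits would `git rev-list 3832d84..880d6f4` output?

5

Reachable from 880d6f4: {1c45dd6, 880d6f4, b33c918, b798d1e, bc8fd1b, ec19aee}.
Reachable from 3832d84: {3832d84, bc8fd1b}.
In 880d6f4's history but not 3832d84's: {1c45dd6, 880d6f4, b33c918, b798d1e, ec19aee} — 5 commits.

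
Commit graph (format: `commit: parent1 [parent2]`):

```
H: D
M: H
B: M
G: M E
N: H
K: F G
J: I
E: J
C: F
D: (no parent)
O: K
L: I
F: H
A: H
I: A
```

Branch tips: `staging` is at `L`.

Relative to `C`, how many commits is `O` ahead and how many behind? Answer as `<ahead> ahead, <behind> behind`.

8 ahead, 1 behind

Reachable from O: {A, D, E, F, G, H, I, J, K, M, O}.
Reachable from C: {C, D, F, H}.
Only in O's history (ahead): {A, E, G, I, J, K, M, O} — 8.
Only in C's history (behind): {C} — 1.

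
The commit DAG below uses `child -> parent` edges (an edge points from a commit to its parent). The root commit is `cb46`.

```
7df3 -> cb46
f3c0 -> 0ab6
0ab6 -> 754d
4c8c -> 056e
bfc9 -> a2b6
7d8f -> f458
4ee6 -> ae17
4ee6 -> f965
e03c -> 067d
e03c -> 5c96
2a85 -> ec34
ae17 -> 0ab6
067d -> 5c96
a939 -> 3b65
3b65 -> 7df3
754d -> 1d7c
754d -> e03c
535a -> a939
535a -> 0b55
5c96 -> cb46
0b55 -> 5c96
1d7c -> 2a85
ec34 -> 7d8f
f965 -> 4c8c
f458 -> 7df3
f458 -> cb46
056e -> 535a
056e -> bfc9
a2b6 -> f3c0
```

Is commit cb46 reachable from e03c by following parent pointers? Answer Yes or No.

Ancestors of e03c (commits reachable by following parents): {067d, 5c96, cb46, e03c}.
cb46 is in that set, so it is an ancestor of e03c.

Yes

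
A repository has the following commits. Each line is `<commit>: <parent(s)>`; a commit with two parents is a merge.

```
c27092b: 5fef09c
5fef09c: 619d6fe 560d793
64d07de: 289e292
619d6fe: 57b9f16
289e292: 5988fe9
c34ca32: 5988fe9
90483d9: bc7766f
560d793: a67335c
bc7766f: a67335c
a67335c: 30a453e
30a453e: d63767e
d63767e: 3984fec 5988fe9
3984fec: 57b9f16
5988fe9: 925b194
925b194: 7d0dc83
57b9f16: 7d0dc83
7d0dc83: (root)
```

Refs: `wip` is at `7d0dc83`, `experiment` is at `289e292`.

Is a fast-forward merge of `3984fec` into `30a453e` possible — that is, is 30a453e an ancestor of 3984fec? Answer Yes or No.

A fast-forward from 30a453e to 3984fec is possible iff 30a453e is an ancestor of 3984fec.
Ancestors of 3984fec: {3984fec, 57b9f16, 7d0dc83}.
30a453e is not among them, so fast-forward is not possible.

No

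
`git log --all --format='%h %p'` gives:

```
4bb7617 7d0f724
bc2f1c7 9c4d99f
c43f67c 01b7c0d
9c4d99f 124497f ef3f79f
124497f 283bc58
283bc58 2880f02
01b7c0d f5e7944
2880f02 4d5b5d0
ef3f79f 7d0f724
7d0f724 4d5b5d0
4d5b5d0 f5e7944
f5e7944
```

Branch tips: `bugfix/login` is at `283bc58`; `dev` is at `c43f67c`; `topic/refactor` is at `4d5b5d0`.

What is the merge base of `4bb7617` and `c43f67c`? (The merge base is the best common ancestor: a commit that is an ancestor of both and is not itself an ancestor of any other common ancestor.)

f5e7944

Ancestors of 4bb7617: {4bb7617, 4d5b5d0, 7d0f724, f5e7944}.
Ancestors of c43f67c: {01b7c0d, c43f67c, f5e7944}.
Common ancestors: {f5e7944}.
The only common ancestor is f5e7944, so it is the merge base.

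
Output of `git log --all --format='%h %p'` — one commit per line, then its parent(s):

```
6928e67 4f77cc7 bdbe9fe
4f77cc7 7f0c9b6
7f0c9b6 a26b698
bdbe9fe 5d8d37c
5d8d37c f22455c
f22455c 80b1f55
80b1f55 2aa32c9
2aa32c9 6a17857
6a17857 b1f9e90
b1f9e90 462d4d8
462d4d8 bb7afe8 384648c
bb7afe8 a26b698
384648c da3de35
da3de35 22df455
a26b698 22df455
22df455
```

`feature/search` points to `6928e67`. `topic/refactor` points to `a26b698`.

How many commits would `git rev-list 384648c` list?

Walking parent pointers from 384648c: reachable set = {22df455, 384648c, da3de35}.
That is 3 commits.

3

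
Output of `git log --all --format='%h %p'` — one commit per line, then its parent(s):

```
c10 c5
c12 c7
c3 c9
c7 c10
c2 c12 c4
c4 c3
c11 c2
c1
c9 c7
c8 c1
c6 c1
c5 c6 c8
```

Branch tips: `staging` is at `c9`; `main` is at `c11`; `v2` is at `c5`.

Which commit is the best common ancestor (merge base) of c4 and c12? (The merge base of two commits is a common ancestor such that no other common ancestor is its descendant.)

c7

Ancestors of c4: {c1, c10, c3, c4, c5, c6, c7, c8, c9}.
Ancestors of c12: {c1, c10, c12, c5, c6, c7, c8}.
Common ancestors: {c1, c10, c5, c6, c7, c8}.
Among these, c7 is not an ancestor of any other common ancestor — it is the merge base.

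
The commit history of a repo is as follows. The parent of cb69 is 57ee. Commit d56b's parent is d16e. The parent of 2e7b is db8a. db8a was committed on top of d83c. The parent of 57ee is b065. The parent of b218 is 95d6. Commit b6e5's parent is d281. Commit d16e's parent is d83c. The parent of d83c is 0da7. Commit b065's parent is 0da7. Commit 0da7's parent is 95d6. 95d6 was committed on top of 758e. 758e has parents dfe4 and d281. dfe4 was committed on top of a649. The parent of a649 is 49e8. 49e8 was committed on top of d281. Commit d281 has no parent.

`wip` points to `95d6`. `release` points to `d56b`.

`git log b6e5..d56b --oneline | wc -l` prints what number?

9

Reachable from d56b: {0da7, 49e8, 758e, 95d6, a649, d16e, d281, d56b, d83c, dfe4}.
Reachable from b6e5: {b6e5, d281}.
In d56b's history but not b6e5's: {0da7, 49e8, 758e, 95d6, a649, d16e, d56b, d83c, dfe4} — 9 commits.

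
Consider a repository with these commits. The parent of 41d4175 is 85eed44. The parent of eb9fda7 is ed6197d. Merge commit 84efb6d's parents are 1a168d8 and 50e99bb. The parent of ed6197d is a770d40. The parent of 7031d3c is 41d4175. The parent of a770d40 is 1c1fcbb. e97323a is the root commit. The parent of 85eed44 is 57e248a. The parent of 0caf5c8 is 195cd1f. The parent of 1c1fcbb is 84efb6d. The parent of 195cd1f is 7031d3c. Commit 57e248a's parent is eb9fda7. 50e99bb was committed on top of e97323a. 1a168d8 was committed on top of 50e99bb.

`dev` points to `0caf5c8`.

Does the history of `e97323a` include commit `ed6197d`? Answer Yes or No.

No

Ancestors of e97323a: {e97323a}.
ed6197d is not in that set, so it is not an ancestor of e97323a.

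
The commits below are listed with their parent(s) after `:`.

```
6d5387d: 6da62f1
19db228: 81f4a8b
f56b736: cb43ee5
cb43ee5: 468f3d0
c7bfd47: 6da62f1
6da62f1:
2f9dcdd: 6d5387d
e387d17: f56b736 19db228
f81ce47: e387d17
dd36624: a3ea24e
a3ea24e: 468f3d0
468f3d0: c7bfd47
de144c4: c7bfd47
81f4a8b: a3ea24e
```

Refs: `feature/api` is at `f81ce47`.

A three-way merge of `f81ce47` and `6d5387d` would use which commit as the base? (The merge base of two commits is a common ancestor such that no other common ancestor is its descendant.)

Ancestors of f81ce47: {19db228, 468f3d0, 6da62f1, 81f4a8b, a3ea24e, c7bfd47, cb43ee5, e387d17, f56b736, f81ce47}.
Ancestors of 6d5387d: {6d5387d, 6da62f1}.
Common ancestors: {6da62f1}.
The only common ancestor is 6da62f1, so it is the merge base.

6da62f1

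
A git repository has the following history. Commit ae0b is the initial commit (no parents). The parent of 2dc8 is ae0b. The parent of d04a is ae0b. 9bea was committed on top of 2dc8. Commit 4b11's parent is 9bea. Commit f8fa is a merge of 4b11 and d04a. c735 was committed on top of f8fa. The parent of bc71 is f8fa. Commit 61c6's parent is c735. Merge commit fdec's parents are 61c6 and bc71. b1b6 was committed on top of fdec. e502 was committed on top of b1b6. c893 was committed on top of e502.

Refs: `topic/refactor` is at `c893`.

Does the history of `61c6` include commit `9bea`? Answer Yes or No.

Ancestors of 61c6 (commits reachable by following parents): {2dc8, 4b11, 61c6, 9bea, ae0b, c735, d04a, f8fa}.
9bea is in that set, so it is an ancestor of 61c6.

Yes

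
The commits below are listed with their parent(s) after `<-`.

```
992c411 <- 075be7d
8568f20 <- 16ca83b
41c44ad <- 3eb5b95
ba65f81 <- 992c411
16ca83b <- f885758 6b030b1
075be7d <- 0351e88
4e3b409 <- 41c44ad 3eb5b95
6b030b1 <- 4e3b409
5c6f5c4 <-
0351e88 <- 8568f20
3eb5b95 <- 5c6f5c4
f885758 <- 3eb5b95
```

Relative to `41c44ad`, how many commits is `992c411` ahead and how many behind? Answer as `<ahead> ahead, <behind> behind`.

8 ahead, 0 behind

Reachable from 992c411: {0351e88, 075be7d, 16ca83b, 3eb5b95, 41c44ad, 4e3b409, 5c6f5c4, 6b030b1, 8568f20, 992c411, f885758}.
Reachable from 41c44ad: {3eb5b95, 41c44ad, 5c6f5c4}.
Only in 992c411's history (ahead): {0351e88, 075be7d, 16ca83b, 4e3b409, 6b030b1, 8568f20, 992c411, f885758} — 8.
Only in 41c44ad's history (behind): {} — 0.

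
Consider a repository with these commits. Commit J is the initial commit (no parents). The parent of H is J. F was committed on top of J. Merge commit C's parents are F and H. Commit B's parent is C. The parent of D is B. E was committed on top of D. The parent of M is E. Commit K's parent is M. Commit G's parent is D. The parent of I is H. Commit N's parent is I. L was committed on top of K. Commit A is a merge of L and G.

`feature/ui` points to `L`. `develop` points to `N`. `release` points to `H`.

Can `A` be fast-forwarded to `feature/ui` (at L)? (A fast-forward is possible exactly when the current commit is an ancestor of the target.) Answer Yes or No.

No

A fast-forward from A to L is possible iff A is an ancestor of L.
Ancestors of L: {B, C, D, E, F, H, J, K, L, M}.
A is not among them, so fast-forward is not possible.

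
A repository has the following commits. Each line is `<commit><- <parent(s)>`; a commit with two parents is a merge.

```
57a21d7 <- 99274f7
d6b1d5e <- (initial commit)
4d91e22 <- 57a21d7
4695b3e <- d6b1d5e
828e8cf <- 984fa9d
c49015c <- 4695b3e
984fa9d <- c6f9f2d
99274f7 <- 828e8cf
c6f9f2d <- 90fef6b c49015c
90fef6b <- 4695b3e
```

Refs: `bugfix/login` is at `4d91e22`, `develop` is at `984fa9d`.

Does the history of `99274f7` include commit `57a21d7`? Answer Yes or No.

Ancestors of 99274f7: {4695b3e, 828e8cf, 90fef6b, 984fa9d, 99274f7, c49015c, c6f9f2d, d6b1d5e}.
57a21d7 is not in that set, so it is not an ancestor of 99274f7.

No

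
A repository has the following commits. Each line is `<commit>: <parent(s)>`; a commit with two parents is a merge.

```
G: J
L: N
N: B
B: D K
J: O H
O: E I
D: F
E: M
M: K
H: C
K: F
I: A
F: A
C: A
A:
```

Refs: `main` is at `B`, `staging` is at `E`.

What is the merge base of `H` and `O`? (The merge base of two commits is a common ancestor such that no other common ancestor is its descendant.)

Ancestors of H: {A, C, H}.
Ancestors of O: {A, E, F, I, K, M, O}.
Common ancestors: {A}.
The only common ancestor is A, so it is the merge base.

A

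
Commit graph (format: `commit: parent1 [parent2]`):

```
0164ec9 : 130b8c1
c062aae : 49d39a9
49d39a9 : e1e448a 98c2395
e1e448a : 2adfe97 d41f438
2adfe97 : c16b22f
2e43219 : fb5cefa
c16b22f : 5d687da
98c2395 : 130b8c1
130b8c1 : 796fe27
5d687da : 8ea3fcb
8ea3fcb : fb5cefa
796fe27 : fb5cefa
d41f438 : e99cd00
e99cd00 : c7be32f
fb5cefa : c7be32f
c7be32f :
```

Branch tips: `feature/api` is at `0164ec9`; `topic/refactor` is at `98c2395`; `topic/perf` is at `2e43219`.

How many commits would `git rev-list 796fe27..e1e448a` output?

Reachable from e1e448a: {2adfe97, 5d687da, 8ea3fcb, c16b22f, c7be32f, d41f438, e1e448a, e99cd00, fb5cefa}.
Reachable from 796fe27: {796fe27, c7be32f, fb5cefa}.
In e1e448a's history but not 796fe27's: {2adfe97, 5d687da, 8ea3fcb, c16b22f, d41f438, e1e448a, e99cd00} — 7 commits.

7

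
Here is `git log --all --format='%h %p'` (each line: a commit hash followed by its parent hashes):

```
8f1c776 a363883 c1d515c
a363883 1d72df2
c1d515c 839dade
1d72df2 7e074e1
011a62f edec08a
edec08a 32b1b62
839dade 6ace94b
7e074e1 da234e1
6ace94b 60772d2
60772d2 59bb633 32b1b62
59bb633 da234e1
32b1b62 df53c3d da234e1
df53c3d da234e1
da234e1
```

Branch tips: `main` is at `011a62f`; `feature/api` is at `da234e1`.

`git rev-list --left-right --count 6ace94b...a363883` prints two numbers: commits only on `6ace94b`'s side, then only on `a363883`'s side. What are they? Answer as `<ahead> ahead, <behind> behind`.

Reachable from 6ace94b: {32b1b62, 59bb633, 60772d2, 6ace94b, da234e1, df53c3d}.
Reachable from a363883: {1d72df2, 7e074e1, a363883, da234e1}.
Only in 6ace94b's history (ahead): {32b1b62, 59bb633, 60772d2, 6ace94b, df53c3d} — 5.
Only in a363883's history (behind): {1d72df2, 7e074e1, a363883} — 3.

5 ahead, 3 behind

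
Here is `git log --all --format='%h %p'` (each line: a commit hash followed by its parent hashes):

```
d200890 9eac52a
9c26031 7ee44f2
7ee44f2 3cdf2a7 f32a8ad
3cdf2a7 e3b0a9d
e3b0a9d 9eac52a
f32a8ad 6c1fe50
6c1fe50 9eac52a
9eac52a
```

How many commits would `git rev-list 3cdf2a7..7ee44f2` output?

Reachable from 7ee44f2: {3cdf2a7, 6c1fe50, 7ee44f2, 9eac52a, e3b0a9d, f32a8ad}.
Reachable from 3cdf2a7: {3cdf2a7, 9eac52a, e3b0a9d}.
In 7ee44f2's history but not 3cdf2a7's: {6c1fe50, 7ee44f2, f32a8ad} — 3 commits.

3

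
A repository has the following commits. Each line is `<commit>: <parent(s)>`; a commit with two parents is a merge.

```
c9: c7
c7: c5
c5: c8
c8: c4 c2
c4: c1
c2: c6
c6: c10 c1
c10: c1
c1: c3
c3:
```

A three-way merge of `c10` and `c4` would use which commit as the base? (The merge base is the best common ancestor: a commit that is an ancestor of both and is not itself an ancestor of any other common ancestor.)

Ancestors of c10: {c1, c10, c3}.
Ancestors of c4: {c1, c3, c4}.
Common ancestors: {c1, c3}.
Among these, c1 is not an ancestor of any other common ancestor — it is the merge base.

c1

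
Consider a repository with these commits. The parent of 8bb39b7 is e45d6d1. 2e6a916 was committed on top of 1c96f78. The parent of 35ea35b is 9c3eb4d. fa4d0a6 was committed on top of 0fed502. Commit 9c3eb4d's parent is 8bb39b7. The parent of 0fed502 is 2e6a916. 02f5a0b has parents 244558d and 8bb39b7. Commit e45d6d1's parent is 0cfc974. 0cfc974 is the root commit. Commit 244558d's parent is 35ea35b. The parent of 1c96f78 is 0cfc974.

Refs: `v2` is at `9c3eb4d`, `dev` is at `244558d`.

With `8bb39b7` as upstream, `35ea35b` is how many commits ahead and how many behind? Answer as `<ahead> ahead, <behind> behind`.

2 ahead, 0 behind

Reachable from 35ea35b: {0cfc974, 35ea35b, 8bb39b7, 9c3eb4d, e45d6d1}.
Reachable from 8bb39b7: {0cfc974, 8bb39b7, e45d6d1}.
Only in 35ea35b's history (ahead): {35ea35b, 9c3eb4d} — 2.
Only in 8bb39b7's history (behind): {} — 0.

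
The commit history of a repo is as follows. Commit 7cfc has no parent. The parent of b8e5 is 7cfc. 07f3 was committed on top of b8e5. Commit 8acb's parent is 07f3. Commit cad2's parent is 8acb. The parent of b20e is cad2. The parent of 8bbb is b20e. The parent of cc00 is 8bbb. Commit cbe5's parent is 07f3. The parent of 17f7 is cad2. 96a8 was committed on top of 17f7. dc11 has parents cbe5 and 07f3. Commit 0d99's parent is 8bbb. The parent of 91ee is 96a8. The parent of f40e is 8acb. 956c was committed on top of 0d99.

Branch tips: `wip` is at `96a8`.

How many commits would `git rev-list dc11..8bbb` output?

4

Reachable from 8bbb: {07f3, 7cfc, 8acb, 8bbb, b20e, b8e5, cad2}.
Reachable from dc11: {07f3, 7cfc, b8e5, cbe5, dc11}.
In 8bbb's history but not dc11's: {8acb, 8bbb, b20e, cad2} — 4 commits.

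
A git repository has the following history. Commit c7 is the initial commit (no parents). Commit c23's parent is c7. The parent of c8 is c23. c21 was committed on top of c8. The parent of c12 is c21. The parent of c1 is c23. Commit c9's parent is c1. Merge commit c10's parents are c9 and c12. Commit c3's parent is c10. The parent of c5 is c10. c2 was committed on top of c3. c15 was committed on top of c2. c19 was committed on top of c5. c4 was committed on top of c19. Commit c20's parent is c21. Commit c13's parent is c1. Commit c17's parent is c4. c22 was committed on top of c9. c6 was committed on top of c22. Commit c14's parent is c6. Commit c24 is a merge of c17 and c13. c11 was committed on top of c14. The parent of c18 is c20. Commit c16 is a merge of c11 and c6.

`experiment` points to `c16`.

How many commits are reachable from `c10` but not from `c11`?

Reachable from c10: {c1, c10, c12, c21, c23, c7, c8, c9}.
Reachable from c11: {c1, c11, c14, c22, c23, c6, c7, c9}.
In c10's history but not c11's: {c10, c12, c21, c8} — 4 commits.

4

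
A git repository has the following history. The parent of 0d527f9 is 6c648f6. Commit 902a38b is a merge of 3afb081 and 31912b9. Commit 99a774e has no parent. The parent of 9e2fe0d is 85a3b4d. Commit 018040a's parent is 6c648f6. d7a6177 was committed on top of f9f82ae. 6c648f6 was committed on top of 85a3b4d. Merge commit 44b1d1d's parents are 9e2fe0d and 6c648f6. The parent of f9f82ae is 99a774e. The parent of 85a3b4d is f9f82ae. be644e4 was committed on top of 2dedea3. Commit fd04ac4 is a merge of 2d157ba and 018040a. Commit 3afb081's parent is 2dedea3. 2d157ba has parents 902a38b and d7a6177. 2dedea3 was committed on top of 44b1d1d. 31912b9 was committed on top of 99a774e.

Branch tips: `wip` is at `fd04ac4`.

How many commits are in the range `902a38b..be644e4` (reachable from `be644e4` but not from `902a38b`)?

1

Reachable from be644e4: {2dedea3, 44b1d1d, 6c648f6, 85a3b4d, 99a774e, 9e2fe0d, be644e4, f9f82ae}.
Reachable from 902a38b: {2dedea3, 31912b9, 3afb081, 44b1d1d, 6c648f6, 85a3b4d, 902a38b, 99a774e, 9e2fe0d, f9f82ae}.
In be644e4's history but not 902a38b's: {be644e4} — 1 commit.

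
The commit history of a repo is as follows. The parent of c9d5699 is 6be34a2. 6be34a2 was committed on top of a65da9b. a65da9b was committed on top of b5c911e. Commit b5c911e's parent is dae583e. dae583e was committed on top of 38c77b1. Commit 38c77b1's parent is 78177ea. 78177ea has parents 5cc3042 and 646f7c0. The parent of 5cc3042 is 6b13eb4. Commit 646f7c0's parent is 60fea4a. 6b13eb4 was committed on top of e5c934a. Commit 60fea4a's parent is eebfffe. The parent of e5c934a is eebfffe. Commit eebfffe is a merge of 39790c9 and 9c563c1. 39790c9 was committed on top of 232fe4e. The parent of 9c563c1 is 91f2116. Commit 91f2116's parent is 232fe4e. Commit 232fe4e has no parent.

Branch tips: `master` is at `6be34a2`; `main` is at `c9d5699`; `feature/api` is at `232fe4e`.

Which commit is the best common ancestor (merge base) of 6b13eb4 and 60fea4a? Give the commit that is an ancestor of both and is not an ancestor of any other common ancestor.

eebfffe

Ancestors of 6b13eb4: {232fe4e, 39790c9, 6b13eb4, 91f2116, 9c563c1, e5c934a, eebfffe}.
Ancestors of 60fea4a: {232fe4e, 39790c9, 60fea4a, 91f2116, 9c563c1, eebfffe}.
Common ancestors: {232fe4e, 39790c9, 91f2116, 9c563c1, eebfffe}.
Among these, eebfffe is not an ancestor of any other common ancestor — it is the merge base.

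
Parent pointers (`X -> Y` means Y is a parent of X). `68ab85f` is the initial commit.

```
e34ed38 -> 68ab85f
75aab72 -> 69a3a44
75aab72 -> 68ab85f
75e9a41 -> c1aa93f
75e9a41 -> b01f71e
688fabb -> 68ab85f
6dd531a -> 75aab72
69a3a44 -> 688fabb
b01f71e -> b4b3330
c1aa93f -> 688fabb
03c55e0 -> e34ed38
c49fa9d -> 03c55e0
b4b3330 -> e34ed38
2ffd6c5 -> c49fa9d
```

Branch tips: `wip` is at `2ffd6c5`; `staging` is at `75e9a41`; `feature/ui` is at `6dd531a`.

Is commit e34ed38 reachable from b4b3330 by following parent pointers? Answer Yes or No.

Ancestors of b4b3330 (commits reachable by following parents): {68ab85f, b4b3330, e34ed38}.
e34ed38 is in that set, so it is an ancestor of b4b3330.

Yes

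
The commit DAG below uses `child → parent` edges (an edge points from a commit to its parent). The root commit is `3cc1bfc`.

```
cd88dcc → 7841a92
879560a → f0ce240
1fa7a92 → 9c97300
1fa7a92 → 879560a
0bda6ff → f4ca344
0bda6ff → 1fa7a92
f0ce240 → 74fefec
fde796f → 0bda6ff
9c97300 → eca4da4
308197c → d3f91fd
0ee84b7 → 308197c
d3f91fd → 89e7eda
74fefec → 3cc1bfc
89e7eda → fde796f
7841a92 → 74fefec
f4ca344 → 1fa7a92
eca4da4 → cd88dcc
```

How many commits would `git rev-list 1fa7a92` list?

9

Walking parent pointers from 1fa7a92: reachable set = {1fa7a92, 3cc1bfc, 74fefec, 7841a92, 879560a, 9c97300, cd88dcc, eca4da4, f0ce240}.
That is 9 commits.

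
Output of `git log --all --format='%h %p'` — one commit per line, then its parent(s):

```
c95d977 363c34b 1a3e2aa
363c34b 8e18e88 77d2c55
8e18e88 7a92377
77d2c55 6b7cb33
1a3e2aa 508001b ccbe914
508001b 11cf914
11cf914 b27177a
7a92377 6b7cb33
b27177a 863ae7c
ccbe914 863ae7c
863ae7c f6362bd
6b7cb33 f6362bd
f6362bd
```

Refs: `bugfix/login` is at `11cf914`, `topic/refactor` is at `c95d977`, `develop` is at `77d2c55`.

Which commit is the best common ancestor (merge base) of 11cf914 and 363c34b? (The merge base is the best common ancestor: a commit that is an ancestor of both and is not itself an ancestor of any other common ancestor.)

f6362bd

Ancestors of 11cf914: {11cf914, 863ae7c, b27177a, f6362bd}.
Ancestors of 363c34b: {363c34b, 6b7cb33, 77d2c55, 7a92377, 8e18e88, f6362bd}.
Common ancestors: {f6362bd}.
The only common ancestor is f6362bd, so it is the merge base.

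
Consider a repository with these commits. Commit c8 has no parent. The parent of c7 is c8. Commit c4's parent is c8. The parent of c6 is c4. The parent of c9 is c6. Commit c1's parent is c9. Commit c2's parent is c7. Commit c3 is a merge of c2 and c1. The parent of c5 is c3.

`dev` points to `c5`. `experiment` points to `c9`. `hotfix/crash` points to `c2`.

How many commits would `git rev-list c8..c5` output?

Reachable from c5: {c1, c2, c3, c4, c5, c6, c7, c8, c9}.
Reachable from c8: {c8}.
In c5's history but not c8's: {c1, c2, c3, c4, c5, c6, c7, c9} — 8 commits.

8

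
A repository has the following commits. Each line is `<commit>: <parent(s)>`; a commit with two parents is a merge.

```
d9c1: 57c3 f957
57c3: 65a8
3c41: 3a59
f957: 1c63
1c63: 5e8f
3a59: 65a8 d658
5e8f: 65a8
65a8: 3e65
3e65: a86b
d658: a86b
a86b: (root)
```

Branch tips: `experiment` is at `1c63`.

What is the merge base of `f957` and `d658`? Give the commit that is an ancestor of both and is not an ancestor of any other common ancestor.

Ancestors of f957: {1c63, 3e65, 5e8f, 65a8, a86b, f957}.
Ancestors of d658: {a86b, d658}.
Common ancestors: {a86b}.
The only common ancestor is a86b, so it is the merge base.

a86b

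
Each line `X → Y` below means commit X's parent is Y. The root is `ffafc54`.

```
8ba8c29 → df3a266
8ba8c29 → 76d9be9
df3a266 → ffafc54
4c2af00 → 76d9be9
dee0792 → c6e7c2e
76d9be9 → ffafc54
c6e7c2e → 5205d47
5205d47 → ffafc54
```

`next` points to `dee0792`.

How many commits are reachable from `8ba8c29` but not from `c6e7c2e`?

Reachable from 8ba8c29: {76d9be9, 8ba8c29, df3a266, ffafc54}.
Reachable from c6e7c2e: {5205d47, c6e7c2e, ffafc54}.
In 8ba8c29's history but not c6e7c2e's: {76d9be9, 8ba8c29, df3a266} — 3 commits.

3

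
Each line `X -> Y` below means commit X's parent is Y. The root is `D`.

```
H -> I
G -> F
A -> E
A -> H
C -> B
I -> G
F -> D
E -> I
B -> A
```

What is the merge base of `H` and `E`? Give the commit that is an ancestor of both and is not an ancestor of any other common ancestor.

I

Ancestors of H: {D, F, G, H, I}.
Ancestors of E: {D, E, F, G, I}.
Common ancestors: {D, F, G, I}.
Among these, I is not an ancestor of any other common ancestor — it is the merge base.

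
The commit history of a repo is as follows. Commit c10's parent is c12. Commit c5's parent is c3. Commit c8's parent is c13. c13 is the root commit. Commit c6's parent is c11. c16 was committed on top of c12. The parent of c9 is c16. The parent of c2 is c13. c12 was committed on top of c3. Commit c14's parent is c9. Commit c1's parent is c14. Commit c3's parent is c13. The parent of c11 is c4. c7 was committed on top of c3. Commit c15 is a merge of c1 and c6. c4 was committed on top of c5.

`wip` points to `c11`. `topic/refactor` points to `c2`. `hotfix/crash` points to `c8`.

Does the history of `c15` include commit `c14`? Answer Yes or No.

Ancestors of c15 (commits reachable by following parents): {c1, c11, c12, c13, c14, c15, c16, c3, c4, c5, c6, c9}.
c14 is in that set, so it is an ancestor of c15.

Yes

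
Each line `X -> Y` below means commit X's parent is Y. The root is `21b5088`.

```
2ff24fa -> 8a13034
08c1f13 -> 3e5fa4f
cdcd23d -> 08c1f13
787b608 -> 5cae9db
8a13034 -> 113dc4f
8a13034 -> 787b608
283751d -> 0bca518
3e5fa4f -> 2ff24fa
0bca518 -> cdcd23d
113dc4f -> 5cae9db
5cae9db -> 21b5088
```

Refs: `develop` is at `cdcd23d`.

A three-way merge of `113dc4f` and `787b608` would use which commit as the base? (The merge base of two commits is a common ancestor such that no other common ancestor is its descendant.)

5cae9db

Ancestors of 113dc4f: {113dc4f, 21b5088, 5cae9db}.
Ancestors of 787b608: {21b5088, 5cae9db, 787b608}.
Common ancestors: {21b5088, 5cae9db}.
Among these, 5cae9db is not an ancestor of any other common ancestor — it is the merge base.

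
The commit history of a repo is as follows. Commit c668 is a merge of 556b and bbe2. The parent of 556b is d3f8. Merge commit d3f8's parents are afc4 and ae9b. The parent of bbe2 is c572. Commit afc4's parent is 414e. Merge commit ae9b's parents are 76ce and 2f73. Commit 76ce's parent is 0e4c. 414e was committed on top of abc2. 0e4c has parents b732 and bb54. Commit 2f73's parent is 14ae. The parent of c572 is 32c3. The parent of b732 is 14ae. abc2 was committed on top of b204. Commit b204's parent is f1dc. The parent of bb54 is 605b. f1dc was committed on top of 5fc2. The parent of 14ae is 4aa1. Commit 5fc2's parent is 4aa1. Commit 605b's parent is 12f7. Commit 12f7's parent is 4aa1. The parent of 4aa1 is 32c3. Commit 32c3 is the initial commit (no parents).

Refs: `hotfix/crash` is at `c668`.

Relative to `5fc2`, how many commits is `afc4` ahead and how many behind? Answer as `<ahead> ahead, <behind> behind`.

5 ahead, 0 behind

Reachable from afc4: {32c3, 414e, 4aa1, 5fc2, abc2, afc4, b204, f1dc}.
Reachable from 5fc2: {32c3, 4aa1, 5fc2}.
Only in afc4's history (ahead): {414e, abc2, afc4, b204, f1dc} — 5.
Only in 5fc2's history (behind): {} — 0.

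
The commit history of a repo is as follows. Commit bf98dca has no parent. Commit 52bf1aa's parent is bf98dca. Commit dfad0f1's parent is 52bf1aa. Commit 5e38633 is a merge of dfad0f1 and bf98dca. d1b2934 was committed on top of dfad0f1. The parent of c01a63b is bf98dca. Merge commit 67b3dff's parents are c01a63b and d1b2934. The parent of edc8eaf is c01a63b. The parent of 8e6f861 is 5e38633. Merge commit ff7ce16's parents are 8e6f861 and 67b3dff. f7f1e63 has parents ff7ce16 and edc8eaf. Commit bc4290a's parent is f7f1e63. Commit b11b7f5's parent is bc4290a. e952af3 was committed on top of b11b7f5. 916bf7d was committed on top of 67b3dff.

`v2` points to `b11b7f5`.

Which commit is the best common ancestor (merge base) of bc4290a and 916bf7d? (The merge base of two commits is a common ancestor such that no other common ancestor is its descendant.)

67b3dff

Ancestors of bc4290a: {52bf1aa, 5e38633, 67b3dff, 8e6f861, bc4290a, bf98dca, c01a63b, d1b2934, dfad0f1, edc8eaf, f7f1e63, ff7ce16}.
Ancestors of 916bf7d: {52bf1aa, 67b3dff, 916bf7d, bf98dca, c01a63b, d1b2934, dfad0f1}.
Common ancestors: {52bf1aa, 67b3dff, bf98dca, c01a63b, d1b2934, dfad0f1}.
Among these, 67b3dff is not an ancestor of any other common ancestor — it is the merge base.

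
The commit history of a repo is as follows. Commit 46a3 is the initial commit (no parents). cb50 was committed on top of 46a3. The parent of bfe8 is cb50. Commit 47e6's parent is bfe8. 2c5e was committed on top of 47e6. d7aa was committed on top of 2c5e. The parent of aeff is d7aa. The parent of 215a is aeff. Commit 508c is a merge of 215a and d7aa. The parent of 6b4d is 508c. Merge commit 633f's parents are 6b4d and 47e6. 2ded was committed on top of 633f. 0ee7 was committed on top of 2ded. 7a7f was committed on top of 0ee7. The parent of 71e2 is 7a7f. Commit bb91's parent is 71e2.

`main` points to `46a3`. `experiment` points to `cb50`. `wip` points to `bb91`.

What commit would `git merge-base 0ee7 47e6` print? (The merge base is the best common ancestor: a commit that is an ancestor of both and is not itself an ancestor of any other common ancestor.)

Ancestors of 0ee7: {0ee7, 215a, 2c5e, 2ded, 46a3, 47e6, 508c, 633f, 6b4d, aeff, bfe8, cb50, d7aa}.
Ancestors of 47e6: {46a3, 47e6, bfe8, cb50}.
Common ancestors: {46a3, 47e6, bfe8, cb50}.
Among these, 47e6 is not an ancestor of any other common ancestor — it is the merge base.

47e6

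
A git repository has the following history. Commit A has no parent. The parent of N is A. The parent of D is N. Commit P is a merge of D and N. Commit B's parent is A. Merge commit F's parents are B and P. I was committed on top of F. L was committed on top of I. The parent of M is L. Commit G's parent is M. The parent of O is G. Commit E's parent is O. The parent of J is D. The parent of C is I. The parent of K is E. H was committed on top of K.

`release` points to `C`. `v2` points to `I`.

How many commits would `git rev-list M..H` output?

5

Reachable from H: {A, B, D, E, F, G, H, I, K, L, M, N, O, P}.
Reachable from M: {A, B, D, F, I, L, M, N, P}.
In H's history but not M's: {E, G, H, K, O} — 5 commits.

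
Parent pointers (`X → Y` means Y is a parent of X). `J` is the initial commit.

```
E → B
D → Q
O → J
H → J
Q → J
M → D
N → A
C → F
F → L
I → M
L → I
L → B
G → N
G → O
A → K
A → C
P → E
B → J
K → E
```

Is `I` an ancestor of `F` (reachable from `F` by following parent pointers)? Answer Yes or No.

Ancestors of F (commits reachable by following parents): {B, D, F, I, J, L, M, Q}.
I is in that set, so it is an ancestor of F.

Yes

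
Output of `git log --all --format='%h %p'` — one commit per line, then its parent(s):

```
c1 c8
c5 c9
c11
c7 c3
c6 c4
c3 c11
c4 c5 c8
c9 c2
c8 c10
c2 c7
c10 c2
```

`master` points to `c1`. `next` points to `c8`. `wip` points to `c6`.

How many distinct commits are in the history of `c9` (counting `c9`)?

Walking parent pointers from c9: reachable set = {c11, c2, c3, c7, c9}.
That is 5 commits.

5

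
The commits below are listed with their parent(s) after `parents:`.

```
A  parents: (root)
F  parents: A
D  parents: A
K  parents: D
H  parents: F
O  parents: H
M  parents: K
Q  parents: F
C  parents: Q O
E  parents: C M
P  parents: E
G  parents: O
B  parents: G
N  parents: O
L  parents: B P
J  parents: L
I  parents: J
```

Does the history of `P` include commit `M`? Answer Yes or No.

Ancestors of P (commits reachable by following parents): {A, C, D, E, F, H, K, M, O, P, Q}.
M is in that set, so it is an ancestor of P.

Yes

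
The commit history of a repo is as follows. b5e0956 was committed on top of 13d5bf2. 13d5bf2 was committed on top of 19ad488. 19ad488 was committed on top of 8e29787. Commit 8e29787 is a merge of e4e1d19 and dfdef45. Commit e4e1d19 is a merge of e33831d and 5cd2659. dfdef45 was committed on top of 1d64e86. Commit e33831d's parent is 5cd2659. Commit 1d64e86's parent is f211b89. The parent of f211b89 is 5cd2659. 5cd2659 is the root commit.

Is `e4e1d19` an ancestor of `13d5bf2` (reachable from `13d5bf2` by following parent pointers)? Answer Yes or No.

Yes

Ancestors of 13d5bf2 (commits reachable by following parents): {13d5bf2, 19ad488, 1d64e86, 5cd2659, 8e29787, dfdef45, e33831d, e4e1d19, f211b89}.
e4e1d19 is in that set, so it is an ancestor of 13d5bf2.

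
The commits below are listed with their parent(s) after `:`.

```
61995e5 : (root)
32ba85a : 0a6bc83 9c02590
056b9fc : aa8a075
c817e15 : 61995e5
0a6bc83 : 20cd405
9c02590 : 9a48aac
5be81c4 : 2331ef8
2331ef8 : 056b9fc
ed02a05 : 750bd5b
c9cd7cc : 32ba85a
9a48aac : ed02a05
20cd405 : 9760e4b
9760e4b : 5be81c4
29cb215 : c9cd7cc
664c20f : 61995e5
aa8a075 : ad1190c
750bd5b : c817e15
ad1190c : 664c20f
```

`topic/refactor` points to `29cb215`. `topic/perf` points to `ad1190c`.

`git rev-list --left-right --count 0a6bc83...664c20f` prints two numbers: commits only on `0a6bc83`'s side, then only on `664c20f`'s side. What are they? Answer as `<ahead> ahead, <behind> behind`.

8 ahead, 0 behind

Reachable from 0a6bc83: {056b9fc, 0a6bc83, 20cd405, 2331ef8, 5be81c4, 61995e5, 664c20f, 9760e4b, aa8a075, ad1190c}.
Reachable from 664c20f: {61995e5, 664c20f}.
Only in 0a6bc83's history (ahead): {056b9fc, 0a6bc83, 20cd405, 2331ef8, 5be81c4, 9760e4b, aa8a075, ad1190c} — 8.
Only in 664c20f's history (behind): {} — 0.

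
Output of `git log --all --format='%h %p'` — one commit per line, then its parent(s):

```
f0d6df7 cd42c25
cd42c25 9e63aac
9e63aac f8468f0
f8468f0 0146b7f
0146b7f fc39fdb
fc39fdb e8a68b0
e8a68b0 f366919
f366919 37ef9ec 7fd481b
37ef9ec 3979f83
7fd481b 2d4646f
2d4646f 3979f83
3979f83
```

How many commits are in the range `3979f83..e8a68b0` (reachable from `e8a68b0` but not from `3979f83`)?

5

Reachable from e8a68b0: {2d4646f, 37ef9ec, 3979f83, 7fd481b, e8a68b0, f366919}.
Reachable from 3979f83: {3979f83}.
In e8a68b0's history but not 3979f83's: {2d4646f, 37ef9ec, 7fd481b, e8a68b0, f366919} — 5 commits.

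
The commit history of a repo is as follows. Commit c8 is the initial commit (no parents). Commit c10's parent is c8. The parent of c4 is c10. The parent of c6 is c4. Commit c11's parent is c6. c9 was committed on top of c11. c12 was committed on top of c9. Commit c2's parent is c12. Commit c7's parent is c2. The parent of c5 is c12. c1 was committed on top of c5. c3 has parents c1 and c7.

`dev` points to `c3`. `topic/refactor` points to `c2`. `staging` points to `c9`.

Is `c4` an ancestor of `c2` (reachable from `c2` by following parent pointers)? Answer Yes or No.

Ancestors of c2 (commits reachable by following parents): {c10, c11, c12, c2, c4, c6, c8, c9}.
c4 is in that set, so it is an ancestor of c2.

Yes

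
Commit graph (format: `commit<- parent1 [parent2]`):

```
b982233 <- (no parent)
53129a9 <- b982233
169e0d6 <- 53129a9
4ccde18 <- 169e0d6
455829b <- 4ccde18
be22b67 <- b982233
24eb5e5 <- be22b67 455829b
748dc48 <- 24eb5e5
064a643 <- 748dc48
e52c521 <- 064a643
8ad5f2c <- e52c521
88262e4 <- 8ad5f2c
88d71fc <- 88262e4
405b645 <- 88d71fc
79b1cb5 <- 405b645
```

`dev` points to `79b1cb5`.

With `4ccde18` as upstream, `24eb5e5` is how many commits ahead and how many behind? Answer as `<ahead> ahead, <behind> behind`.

3 ahead, 0 behind

Reachable from 24eb5e5: {169e0d6, 24eb5e5, 455829b, 4ccde18, 53129a9, b982233, be22b67}.
Reachable from 4ccde18: {169e0d6, 4ccde18, 53129a9, b982233}.
Only in 24eb5e5's history (ahead): {24eb5e5, 455829b, be22b67} — 3.
Only in 4ccde18's history (behind): {} — 0.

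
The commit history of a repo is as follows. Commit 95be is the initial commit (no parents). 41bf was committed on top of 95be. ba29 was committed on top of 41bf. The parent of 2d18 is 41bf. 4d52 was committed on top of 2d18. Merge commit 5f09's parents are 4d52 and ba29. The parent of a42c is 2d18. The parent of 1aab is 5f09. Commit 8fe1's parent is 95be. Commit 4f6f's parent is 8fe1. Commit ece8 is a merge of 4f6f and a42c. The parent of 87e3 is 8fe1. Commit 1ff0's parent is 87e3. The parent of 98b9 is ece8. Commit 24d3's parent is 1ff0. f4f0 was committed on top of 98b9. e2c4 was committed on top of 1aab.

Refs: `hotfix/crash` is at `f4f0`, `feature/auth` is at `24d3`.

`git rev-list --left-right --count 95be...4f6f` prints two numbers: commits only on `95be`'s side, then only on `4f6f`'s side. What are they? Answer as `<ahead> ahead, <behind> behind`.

0 ahead, 2 behind

Reachable from 95be: {95be}.
Reachable from 4f6f: {4f6f, 8fe1, 95be}.
Only in 95be's history (ahead): {} — 0.
Only in 4f6f's history (behind): {4f6f, 8fe1} — 2.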